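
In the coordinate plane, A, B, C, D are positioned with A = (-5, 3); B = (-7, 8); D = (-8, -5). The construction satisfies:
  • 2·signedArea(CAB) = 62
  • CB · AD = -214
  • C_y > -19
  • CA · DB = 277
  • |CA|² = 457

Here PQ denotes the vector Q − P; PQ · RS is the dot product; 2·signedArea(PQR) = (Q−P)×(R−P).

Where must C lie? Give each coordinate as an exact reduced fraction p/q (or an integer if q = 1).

1. C_x = -9  [2·signedArea(CAB) = 62 ∩ CB · AD = -214]
2. C_y = -18  [2·signedArea(CAB) = 62 ∩ CB · AD = -214]
   → C = (-9, -18)

C = (-9, -18)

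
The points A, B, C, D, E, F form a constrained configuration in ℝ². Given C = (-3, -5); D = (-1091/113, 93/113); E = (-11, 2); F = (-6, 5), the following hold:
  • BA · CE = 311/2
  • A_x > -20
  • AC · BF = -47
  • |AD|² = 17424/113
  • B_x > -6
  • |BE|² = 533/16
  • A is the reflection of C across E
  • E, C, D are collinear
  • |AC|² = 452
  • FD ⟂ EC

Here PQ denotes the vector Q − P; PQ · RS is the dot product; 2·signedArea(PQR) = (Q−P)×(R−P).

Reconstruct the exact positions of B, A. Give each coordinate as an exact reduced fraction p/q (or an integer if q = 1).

A = (-19, 9)
B = (-21/4, 5/2)

1. A_x = -19  [A is the reflection of C across E]
2. A_y = 9  [A is the reflection of C across E]
   → A = (-19, 9)
3. B_x = -21/4  [line 8·x + -7·y + 119/2 = 0 ∩ |BE|² = 533/16]
4. B_y = 5/2  [line 8·x + -7·y + 119/2 = 0 ∩ |BE|² = 533/16]
   → B = (-21/4, 5/2)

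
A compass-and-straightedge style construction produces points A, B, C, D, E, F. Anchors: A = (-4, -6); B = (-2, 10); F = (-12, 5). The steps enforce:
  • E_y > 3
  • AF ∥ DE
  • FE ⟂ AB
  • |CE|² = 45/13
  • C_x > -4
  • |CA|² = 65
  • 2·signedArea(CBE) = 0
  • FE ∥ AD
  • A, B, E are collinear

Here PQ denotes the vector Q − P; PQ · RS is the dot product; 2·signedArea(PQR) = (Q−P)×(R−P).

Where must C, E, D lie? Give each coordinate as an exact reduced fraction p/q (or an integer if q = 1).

C = (-3, 2)
D = (68/13, -93/13)
E = (-36/13, 50/13)

1. E_x = -36/13  [A, B, E are collinear ∩ FE ⟂ AB]
2. E_y = 50/13  [A, B, E are collinear ∩ FE ⟂ AB]
   → E = (-36/13, 50/13)
3. D_x = 68/13  [AF ∥ DE ∩ FE ∥ AD]
4. D_y = -93/13  [AF ∥ DE ∩ FE ∥ AD]
   → D = (68/13, -93/13)
5. C_x = -3  [line 80/13·x + -10/13·y + 20 = 0 ∩ |CA|² = 65]
6. C_y = 2  [line 80/13·x + -10/13·y + 20 = 0 ∩ |CA|² = 65]
   → C = (-3, 2)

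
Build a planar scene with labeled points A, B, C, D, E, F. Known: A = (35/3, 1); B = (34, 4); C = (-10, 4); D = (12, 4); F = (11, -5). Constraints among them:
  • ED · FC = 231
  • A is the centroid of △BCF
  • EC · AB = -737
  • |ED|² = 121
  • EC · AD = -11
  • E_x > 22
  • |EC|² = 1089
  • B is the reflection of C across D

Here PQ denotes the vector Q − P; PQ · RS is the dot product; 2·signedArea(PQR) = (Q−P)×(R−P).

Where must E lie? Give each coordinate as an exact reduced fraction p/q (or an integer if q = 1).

1. E_x = 23  [EC · AD = -11 ∩ EC · AB = -737]
2. E_y = 4  [EC · AD = -11 ∩ EC · AB = -737]
   → E = (23, 4)

E = (23, 4)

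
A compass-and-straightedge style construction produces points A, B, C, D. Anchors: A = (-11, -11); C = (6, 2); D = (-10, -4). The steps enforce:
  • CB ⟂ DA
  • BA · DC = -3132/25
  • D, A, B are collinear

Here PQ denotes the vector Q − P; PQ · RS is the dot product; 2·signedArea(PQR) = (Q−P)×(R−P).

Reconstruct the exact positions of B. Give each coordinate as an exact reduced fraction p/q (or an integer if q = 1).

1. B_x = -221/25  [D, A, B are collinear ∩ CB ⟂ DA]
2. B_y = 103/25  [D, A, B are collinear ∩ CB ⟂ DA]
   → B = (-221/25, 103/25)

B = (-221/25, 103/25)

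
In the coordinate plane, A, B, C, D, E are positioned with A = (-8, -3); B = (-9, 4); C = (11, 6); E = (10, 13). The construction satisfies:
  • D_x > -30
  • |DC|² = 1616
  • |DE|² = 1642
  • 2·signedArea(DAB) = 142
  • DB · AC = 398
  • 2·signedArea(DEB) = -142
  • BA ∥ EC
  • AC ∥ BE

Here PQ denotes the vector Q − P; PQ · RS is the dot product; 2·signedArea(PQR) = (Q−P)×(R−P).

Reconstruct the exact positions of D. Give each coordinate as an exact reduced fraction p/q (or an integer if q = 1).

D = (-29, 2)

1. D_x = -29  [2·signedArea(DAB) = 142 ∩ DB · AC = 398]
2. D_y = 2  [2·signedArea(DAB) = 142 ∩ DB · AC = 398]
   → D = (-29, 2)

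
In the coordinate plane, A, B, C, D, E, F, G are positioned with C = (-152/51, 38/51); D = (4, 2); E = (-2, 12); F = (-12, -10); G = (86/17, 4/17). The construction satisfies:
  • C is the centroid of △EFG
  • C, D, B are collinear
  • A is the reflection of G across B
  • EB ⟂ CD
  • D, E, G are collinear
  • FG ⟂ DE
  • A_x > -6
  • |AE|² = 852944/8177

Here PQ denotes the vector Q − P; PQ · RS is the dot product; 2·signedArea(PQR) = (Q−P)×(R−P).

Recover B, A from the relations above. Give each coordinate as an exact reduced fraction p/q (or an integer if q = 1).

A = (-42522/8177, 18816/8177)
B = (-34/481, 610/481)

1. B_x = -34/481  [C, D, B are collinear ∩ EB ⟂ CD]
2. B_y = 610/481  [C, D, B are collinear ∩ EB ⟂ CD]
   → B = (-34/481, 610/481)
3. A_x = -42522/8177  [A is the reflection of G across B]
4. A_y = 18816/8177  [A is the reflection of G across B]
   → A = (-42522/8177, 18816/8177)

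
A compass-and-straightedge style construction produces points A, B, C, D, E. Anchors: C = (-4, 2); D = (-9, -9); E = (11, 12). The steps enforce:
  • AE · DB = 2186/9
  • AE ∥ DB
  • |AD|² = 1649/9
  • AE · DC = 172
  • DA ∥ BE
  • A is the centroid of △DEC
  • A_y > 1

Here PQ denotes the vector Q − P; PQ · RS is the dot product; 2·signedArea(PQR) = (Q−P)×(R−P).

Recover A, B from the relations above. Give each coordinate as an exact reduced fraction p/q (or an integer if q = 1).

1. A_x = -2/3  [A is the centroid of △DEC]
2. A_y = 5/3  [A is the centroid of △DEC]
   → A = (-2/3, 5/3)
3. B_x = 8/3  [DA ∥ BE ∩ AE ∥ DB]
4. B_y = 4/3  [DA ∥ BE ∩ AE ∥ DB]
   → B = (8/3, 4/3)

A = (-2/3, 5/3)
B = (8/3, 4/3)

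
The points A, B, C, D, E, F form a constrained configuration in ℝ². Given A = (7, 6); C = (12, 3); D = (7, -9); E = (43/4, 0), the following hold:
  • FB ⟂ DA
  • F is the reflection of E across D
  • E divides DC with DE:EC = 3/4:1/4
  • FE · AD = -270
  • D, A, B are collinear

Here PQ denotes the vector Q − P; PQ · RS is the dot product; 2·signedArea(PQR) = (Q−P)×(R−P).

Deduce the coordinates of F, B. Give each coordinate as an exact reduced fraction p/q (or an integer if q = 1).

B = (7, -18)
F = (13/4, -18)

1. F_x = 13/4  [F is the reflection of E across D]
2. F_y = -18  [F is the reflection of E across D]
   → F = (13/4, -18)
3. B_x = 7  [D, A, B are collinear ∩ FB ⟂ DA]
4. B_y = -18  [D, A, B are collinear ∩ FB ⟂ DA]
   → B = (7, -18)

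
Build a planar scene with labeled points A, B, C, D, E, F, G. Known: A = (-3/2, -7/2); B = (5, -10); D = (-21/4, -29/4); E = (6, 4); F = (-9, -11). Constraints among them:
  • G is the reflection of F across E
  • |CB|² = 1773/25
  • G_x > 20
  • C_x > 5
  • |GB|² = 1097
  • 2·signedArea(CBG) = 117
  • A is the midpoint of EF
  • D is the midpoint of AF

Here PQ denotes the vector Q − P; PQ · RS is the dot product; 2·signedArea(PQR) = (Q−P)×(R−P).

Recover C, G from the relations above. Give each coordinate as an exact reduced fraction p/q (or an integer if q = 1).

C = (28/5, -8/5)
G = (21, 19)

1. G_x = 21  [G is the reflection of F across E]
2. G_y = 19  [G is the reflection of F across E]
   → G = (21, 19)
3. C_x = 28/5  [line -29·x + 16·y + 188 = 0 ∩ |CB|² = 1773/25]
4. C_y = -8/5  [line -29·x + 16·y + 188 = 0 ∩ |CB|² = 1773/25]
   → C = (28/5, -8/5)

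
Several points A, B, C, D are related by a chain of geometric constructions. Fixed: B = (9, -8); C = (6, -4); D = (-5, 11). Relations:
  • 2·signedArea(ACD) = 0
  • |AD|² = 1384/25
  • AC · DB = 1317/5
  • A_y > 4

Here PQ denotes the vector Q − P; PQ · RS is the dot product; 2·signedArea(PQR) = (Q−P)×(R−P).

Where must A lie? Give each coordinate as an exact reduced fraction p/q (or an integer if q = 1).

A = (-3/5, 5)

1. A_x = -3/5  [2·signedArea(ACD) = 0 ∩ AC · DB = 1317/5]
2. A_y = 5  [2·signedArea(ACD) = 0 ∩ AC · DB = 1317/5]
   → A = (-3/5, 5)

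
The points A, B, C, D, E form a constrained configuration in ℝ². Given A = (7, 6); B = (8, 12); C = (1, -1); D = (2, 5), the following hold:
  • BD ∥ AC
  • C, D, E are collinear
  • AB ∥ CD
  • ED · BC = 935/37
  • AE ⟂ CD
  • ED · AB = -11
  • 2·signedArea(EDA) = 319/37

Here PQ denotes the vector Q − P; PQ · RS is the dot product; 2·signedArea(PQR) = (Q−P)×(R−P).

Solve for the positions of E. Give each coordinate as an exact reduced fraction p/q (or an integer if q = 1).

1. E_x = 85/37  [C, D, E are collinear ∩ AE ⟂ CD]
2. E_y = 251/37  [C, D, E are collinear ∩ AE ⟂ CD]
   → E = (85/37, 251/37)

E = (85/37, 251/37)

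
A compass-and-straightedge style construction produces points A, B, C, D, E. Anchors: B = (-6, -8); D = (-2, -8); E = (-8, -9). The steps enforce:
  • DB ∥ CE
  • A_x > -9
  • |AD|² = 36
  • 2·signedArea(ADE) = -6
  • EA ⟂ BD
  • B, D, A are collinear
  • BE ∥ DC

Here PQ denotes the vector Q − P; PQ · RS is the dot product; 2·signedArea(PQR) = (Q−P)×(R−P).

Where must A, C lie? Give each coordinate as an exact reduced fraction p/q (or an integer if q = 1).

A = (-8, -8)
C = (-4, -9)

1. A_x = -8  [B, D, A are collinear ∩ EA ⟂ BD]
2. A_y = -8  [B, D, A are collinear ∩ EA ⟂ BD]
   → A = (-8, -8)
3. C_x = -4  [DB ∥ CE ∩ BE ∥ DC]
4. C_y = -9  [DB ∥ CE ∩ BE ∥ DC]
   → C = (-4, -9)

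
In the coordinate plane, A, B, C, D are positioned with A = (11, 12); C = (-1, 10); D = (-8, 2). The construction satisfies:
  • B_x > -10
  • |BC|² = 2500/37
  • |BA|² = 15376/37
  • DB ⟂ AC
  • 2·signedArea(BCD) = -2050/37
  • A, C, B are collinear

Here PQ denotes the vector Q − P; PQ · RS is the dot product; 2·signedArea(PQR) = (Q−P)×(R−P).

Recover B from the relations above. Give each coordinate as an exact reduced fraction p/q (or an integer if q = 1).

1. B_x = -337/37  [A, C, B are collinear ∩ DB ⟂ AC]
2. B_y = 320/37  [A, C, B are collinear ∩ DB ⟂ AC]
   → B = (-337/37, 320/37)

B = (-337/37, 320/37)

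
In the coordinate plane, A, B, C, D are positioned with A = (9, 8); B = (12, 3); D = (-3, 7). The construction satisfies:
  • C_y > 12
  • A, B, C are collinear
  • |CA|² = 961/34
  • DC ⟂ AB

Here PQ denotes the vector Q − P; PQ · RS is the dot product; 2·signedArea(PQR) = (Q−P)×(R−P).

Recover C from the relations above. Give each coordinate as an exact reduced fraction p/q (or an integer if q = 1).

C = (213/34, 427/34)

1. C_x = 213/34  [A, B, C are collinear ∩ DC ⟂ AB]
2. C_y = 427/34  [A, B, C are collinear ∩ DC ⟂ AB]
   → C = (213/34, 427/34)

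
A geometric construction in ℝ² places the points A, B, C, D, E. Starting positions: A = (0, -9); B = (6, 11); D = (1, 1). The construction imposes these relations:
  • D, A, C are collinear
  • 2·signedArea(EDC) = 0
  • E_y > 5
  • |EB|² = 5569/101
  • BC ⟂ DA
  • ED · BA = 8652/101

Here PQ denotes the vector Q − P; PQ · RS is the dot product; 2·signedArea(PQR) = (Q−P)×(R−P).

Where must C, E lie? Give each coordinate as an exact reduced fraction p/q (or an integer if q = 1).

C = (206/101, 1151/101)
E = (143/101, 521/101)

1. C_x = 206/101  [D, A, C are collinear ∩ BC ⟂ DA]
2. C_y = 1151/101  [D, A, C are collinear ∩ BC ⟂ DA]
   → C = (206/101, 1151/101)
3. E_x = 143/101  [2·signedArea(EDC) = 0 ∩ ED · BA = 8652/101]
4. E_y = 521/101  [2·signedArea(EDC) = 0 ∩ ED · BA = 8652/101]
   → E = (143/101, 521/101)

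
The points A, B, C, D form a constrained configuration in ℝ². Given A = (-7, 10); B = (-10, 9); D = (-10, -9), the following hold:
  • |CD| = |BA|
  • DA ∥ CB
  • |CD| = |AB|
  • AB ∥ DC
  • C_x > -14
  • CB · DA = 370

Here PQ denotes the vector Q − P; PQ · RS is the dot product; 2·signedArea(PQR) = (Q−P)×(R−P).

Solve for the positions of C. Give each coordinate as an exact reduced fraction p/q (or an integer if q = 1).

C = (-13, -10)

1. C_x = -13  [DA ∥ CB ∩ AB ∥ DC]
2. C_y = -10  [DA ∥ CB ∩ AB ∥ DC]
   → C = (-13, -10)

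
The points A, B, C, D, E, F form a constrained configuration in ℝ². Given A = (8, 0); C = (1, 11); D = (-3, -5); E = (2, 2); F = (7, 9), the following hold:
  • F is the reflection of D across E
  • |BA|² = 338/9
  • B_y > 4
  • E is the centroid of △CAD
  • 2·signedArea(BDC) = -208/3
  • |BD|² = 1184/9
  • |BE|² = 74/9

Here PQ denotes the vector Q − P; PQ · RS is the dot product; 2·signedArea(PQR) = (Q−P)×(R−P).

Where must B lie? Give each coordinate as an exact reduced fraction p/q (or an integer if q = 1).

B = (11/3, 13/3)

1. B_x = 11/3  [line -16·x + 4·y + 124/3 = 0 ∩ |BA|² = 338/9]
2. B_y = 13/3  [line -16·x + 4·y + 124/3 = 0 ∩ |BA|² = 338/9]
   → B = (11/3, 13/3)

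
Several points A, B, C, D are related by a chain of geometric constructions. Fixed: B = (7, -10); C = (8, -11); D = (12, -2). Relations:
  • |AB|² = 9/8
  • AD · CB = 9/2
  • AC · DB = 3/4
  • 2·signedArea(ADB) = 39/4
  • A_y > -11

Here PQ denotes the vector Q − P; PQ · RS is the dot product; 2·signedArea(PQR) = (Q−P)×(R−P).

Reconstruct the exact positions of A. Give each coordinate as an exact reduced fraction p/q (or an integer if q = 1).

A = (31/4, -43/4)

1. A_x = 31/4  [AD · CB = 9/2 ∩ AC · DB = 3/4]
2. A_y = -43/4  [AD · CB = 9/2 ∩ AC · DB = 3/4]
   → A = (31/4, -43/4)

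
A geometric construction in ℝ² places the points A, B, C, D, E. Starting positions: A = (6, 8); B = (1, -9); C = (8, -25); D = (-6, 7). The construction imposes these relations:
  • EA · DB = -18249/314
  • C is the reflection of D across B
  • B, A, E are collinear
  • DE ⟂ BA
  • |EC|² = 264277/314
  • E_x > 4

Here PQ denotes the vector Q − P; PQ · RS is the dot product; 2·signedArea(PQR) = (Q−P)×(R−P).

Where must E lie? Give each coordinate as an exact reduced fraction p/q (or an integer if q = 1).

E = (1499/314, 1203/314)

1. E_x = 1499/314  [B, A, E are collinear ∩ DE ⟂ BA]
2. E_y = 1203/314  [B, A, E are collinear ∩ DE ⟂ BA]
   → E = (1499/314, 1203/314)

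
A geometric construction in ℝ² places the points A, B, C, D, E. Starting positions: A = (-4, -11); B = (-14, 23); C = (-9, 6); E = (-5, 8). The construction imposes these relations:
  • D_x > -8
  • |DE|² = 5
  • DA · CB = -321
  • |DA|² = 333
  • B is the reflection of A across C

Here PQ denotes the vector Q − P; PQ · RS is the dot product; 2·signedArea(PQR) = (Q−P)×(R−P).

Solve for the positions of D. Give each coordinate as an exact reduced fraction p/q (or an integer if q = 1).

1. D_x = -7  [line 5·x + -17·y + 154 = 0 ∩ |DA|² = 333]
2. D_y = 7  [line 5·x + -17·y + 154 = 0 ∩ |DA|² = 333]
   → D = (-7, 7)

D = (-7, 7)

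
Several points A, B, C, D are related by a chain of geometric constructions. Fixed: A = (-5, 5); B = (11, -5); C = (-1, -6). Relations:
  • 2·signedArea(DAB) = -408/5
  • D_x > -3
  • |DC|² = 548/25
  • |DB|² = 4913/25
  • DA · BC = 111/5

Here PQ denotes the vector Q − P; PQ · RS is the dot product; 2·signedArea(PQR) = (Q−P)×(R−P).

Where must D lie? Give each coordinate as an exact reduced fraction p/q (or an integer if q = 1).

D = (-13/5, -8/5)

1. D_x = -13/5  [2·signedArea(DAB) = -408/5 ∩ DA · BC = 111/5]
2. D_y = -8/5  [2·signedArea(DAB) = -408/5 ∩ DA · BC = 111/5]
   → D = (-13/5, -8/5)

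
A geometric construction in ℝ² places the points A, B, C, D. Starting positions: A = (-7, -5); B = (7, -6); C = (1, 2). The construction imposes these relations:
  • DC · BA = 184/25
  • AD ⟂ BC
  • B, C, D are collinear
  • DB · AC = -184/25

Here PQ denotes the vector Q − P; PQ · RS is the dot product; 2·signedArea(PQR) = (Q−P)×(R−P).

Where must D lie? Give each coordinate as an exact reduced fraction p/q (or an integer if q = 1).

1. D_x = 37/25  [B, C, D are collinear ∩ AD ⟂ BC]
2. D_y = 34/25  [B, C, D are collinear ∩ AD ⟂ BC]
   → D = (37/25, 34/25)

D = (37/25, 34/25)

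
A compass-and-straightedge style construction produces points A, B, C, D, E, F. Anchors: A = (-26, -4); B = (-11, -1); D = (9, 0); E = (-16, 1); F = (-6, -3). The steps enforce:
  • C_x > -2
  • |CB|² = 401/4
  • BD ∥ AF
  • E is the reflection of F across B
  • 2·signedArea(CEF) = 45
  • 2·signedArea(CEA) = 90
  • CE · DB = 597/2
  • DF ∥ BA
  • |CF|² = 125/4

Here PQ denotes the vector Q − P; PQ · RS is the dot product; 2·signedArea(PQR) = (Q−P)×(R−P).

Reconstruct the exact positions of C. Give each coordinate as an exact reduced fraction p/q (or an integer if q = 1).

C = (-1, -1/2)

1. C_x = -1  [CE · DB = 597/2 ∩ 2·signedArea(CEA) = 90]
2. C_y = -1/2  [CE · DB = 597/2 ∩ 2·signedArea(CEA) = 90]
   → C = (-1, -1/2)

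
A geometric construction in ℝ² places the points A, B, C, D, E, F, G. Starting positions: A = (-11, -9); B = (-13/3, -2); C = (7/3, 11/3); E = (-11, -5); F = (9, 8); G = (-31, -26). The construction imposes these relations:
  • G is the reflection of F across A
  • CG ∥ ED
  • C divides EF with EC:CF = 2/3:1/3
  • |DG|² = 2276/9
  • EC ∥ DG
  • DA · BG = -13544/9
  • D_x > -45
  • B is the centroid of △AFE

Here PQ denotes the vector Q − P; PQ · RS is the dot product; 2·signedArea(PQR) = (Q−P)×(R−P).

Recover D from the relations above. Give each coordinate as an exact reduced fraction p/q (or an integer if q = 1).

D = (-133/3, -104/3)

1. D_x = -133/3  [EC ∥ DG ∩ CG ∥ ED]
2. D_y = -104/3  [EC ∥ DG ∩ CG ∥ ED]
   → D = (-133/3, -104/3)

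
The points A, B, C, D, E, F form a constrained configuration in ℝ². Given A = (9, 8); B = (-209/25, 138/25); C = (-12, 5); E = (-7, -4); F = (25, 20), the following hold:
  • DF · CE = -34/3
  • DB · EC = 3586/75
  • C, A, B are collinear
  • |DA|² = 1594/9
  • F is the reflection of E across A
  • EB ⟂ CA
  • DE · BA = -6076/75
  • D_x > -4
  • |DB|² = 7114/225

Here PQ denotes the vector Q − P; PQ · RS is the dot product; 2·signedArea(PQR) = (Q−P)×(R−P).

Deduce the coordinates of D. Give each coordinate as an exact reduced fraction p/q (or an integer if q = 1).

D = (-10/3, 3)

1. D_x = -10/3  [DE · BA = -6076/75 ∩ DB · EC = 3586/75]
2. D_y = 3  [DE · BA = -6076/75 ∩ DB · EC = 3586/75]
   → D = (-10/3, 3)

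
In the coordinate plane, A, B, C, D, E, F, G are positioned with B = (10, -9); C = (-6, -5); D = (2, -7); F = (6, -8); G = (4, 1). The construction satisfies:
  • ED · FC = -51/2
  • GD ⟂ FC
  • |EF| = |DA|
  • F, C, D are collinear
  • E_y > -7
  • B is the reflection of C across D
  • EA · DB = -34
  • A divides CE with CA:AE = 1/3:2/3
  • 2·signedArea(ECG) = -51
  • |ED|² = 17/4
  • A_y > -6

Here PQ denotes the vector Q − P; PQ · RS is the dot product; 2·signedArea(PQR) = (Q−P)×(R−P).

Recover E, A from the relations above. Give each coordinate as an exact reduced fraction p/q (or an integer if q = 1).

1. E_x = 0  [2·signedArea(ECG) = -51 ∩ ED · FC = -51/2]
2. E_y = -13/2  [2·signedArea(ECG) = -51 ∩ ED · FC = -51/2]
   → E = (0, -13/2)
3. A_x = -4  [EA · DB = -34 ∩ A divides CE with CA:AE = 1/3:2/3]
4. A_y = -11/2  [EA · DB = -34 ∩ A divides CE with CA:AE = 1/3:2/3]
   → A = (-4, -11/2)

A = (-4, -11/2)
E = (0, -13/2)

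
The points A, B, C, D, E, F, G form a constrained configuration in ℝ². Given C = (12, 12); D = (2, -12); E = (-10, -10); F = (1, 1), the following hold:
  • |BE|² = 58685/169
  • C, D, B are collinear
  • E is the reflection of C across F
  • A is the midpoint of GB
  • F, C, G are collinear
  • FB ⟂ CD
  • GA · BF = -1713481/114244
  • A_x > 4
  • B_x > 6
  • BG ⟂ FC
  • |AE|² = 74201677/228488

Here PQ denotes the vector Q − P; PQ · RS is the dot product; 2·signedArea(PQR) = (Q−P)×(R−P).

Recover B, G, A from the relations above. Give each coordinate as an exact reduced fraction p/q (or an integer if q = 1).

1. B_x = 1093/169  [C, D, B are collinear ∩ FB ⟂ CD]
2. B_y = -216/169  [C, D, B are collinear ∩ FB ⟂ CD]
   → B = (1093/169, -216/169)
3. G_x = 877/338  [F, C, G are collinear ∩ BG ⟂ FC]
4. G_y = 877/338  [F, C, G are collinear ∩ BG ⟂ FC]
   → G = (877/338, 877/338)
5. A_x = 3063/676  [A is the midpoint of GB]
6. A_y = 445/676  [A is the midpoint of GB]
   → A = (3063/676, 445/676)

A = (3063/676, 445/676)
B = (1093/169, -216/169)
G = (877/338, 877/338)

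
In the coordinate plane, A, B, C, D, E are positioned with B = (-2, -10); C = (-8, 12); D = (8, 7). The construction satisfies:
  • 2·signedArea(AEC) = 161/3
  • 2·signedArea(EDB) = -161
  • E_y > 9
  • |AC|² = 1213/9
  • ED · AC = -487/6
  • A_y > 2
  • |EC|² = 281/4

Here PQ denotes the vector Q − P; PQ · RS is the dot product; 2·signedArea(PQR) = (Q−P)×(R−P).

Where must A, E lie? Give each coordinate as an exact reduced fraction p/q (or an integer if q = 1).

1. E_x = 0  [line 17·x + -10·y + 95 = 0 ∩ |EC|² = 281/4]
2. E_y = 19/2  [line 17·x + -10·y + 95 = 0 ∩ |EC|² = 281/4]
   → E = (0, 19/2)
3. A_x = -2/3  [2·signedArea(AEC) = 161/3 ∩ ED · AC = -487/6]
4. A_y = 3  [2·signedArea(AEC) = 161/3 ∩ ED · AC = -487/6]
   → A = (-2/3, 3)

A = (-2/3, 3)
E = (0, 19/2)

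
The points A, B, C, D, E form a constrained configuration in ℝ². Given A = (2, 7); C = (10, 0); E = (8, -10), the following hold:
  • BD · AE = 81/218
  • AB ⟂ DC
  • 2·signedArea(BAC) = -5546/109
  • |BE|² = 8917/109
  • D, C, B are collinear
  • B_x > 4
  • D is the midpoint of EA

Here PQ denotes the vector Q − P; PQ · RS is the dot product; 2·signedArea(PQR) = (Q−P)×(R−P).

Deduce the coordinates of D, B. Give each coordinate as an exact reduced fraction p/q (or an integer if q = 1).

B = (500/109, -177/109)
D = (5, -3/2)

1. D_x = 5  [D is the midpoint of EA]
2. D_y = -3/2  [D is the midpoint of EA]
   → D = (5, -3/2)
3. B_x = 500/109  [D, C, B are collinear ∩ AB ⟂ DC]
4. B_y = -177/109  [D, C, B are collinear ∩ AB ⟂ DC]
   → B = (500/109, -177/109)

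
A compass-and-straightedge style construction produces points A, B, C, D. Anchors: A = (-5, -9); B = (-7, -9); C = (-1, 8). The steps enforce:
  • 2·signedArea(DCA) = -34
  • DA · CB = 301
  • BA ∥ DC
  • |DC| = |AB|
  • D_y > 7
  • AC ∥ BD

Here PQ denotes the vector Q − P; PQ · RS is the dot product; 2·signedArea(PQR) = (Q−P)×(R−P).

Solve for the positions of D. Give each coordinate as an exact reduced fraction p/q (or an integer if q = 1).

D = (-3, 8)

1. D_x = -3  [BA ∥ DC ∩ AC ∥ BD]
2. D_y = 8  [BA ∥ DC ∩ AC ∥ BD]
   → D = (-3, 8)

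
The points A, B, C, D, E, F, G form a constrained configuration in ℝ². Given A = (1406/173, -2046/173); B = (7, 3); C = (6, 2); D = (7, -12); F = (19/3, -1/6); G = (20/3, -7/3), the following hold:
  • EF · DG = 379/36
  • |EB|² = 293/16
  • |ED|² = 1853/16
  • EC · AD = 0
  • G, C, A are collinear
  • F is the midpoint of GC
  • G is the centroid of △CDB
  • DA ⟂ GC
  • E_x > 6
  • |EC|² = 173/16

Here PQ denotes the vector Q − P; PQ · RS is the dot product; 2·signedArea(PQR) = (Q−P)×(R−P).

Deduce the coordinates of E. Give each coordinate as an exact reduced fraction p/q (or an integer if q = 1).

1. E_x = 13/2  [EC · AD = 0 ∩ EF · DG = 379/36]
2. E_y = -5/4  [EC · AD = 0 ∩ EF · DG = 379/36]
   → E = (13/2, -5/4)

E = (13/2, -5/4)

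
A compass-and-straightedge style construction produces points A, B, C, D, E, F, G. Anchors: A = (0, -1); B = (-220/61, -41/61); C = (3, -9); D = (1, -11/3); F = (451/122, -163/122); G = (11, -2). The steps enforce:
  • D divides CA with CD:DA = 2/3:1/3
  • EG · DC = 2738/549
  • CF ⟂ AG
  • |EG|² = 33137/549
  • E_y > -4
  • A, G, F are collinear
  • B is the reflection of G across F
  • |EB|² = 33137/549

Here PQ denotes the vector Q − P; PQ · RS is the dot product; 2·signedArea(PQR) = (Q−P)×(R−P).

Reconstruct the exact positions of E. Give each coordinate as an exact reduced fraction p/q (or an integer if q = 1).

E = (634/183, -712/183)

1. E_x = 634/183  [line -2·x + 16/3·y + 15196/549 = 0 ∩ |EB|² = 33137/549]
2. E_y = -712/183  [line -2·x + 16/3·y + 15196/549 = 0 ∩ |EB|² = 33137/549]
   → E = (634/183, -712/183)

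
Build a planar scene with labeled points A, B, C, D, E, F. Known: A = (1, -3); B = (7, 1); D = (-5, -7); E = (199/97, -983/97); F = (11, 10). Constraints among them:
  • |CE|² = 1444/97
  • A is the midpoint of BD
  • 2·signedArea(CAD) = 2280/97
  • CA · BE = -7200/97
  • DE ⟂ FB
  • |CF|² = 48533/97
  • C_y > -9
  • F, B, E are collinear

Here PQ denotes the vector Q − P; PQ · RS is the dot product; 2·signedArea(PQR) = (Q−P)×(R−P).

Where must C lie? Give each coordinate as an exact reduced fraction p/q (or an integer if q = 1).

C = (-143/97, -831/97)

1. C_x = -143/97  [CA · BE = -7200/97 ∩ 2·signedArea(CAD) = 2280/97]
2. C_y = -831/97  [CA · BE = -7200/97 ∩ 2·signedArea(CAD) = 2280/97]
   → C = (-143/97, -831/97)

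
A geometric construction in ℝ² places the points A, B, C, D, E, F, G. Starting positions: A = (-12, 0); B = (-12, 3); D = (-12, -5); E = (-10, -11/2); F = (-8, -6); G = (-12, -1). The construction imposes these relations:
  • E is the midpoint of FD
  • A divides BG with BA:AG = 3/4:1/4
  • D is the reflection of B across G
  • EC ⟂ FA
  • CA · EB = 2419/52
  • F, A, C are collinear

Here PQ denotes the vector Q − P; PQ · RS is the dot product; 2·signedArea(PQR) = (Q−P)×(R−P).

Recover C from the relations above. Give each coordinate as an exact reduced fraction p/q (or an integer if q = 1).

1. C_x = -115/13  [F, A, C are collinear ∩ EC ⟂ FA]
2. C_y = -123/26  [F, A, C are collinear ∩ EC ⟂ FA]
   → C = (-115/13, -123/26)

C = (-115/13, -123/26)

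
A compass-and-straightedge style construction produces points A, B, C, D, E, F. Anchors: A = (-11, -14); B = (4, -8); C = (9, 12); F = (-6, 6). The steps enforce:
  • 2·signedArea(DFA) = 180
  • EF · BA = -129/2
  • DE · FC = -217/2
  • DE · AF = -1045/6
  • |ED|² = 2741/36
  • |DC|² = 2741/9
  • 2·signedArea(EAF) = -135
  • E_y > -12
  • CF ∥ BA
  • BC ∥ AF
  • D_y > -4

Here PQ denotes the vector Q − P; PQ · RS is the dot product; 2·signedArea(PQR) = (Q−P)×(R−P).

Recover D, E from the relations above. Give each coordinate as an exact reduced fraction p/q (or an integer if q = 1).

1. E_x = -7/2  [2·signedArea(EAF) = -135 ∩ EF · BA = -129/2]
2. E_y = -11  [2·signedArea(EAF) = -135 ∩ EF · BA = -129/2]
   → E = (-7/2, -11)
3. D_x = 2/3  [2·signedArea(DFA) = 180 ∩ DE · AF = -1045/6]
4. D_y = -10/3  [2·signedArea(DFA) = 180 ∩ DE · AF = -1045/6]
   → D = (2/3, -10/3)

D = (2/3, -10/3)
E = (-7/2, -11)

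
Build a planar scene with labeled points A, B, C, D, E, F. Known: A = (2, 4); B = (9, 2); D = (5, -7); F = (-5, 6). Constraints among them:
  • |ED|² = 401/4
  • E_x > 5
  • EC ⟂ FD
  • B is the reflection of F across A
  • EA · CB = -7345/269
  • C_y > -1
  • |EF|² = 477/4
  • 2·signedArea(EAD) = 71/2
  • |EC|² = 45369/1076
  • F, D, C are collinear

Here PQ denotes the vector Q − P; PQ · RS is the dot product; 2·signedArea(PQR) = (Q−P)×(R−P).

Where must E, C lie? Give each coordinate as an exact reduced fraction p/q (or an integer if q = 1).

C = (95/269, -258/269)
E = (11/2, 3)

1. E_x = 11/2  [line 11·x + 3·y + -139/2 = 0 ∩ |EF|² = 477/4]
2. E_y = 3  [line 11·x + 3·y + -139/2 = 0 ∩ |EF|² = 477/4]
   → E = (11/2, 3)
3. C_x = 95/269  [EA · CB = -7345/269 ∩ F, D, C are collinear]
4. C_y = -258/269  [EA · CB = -7345/269 ∩ F, D, C are collinear]
   → C = (95/269, -258/269)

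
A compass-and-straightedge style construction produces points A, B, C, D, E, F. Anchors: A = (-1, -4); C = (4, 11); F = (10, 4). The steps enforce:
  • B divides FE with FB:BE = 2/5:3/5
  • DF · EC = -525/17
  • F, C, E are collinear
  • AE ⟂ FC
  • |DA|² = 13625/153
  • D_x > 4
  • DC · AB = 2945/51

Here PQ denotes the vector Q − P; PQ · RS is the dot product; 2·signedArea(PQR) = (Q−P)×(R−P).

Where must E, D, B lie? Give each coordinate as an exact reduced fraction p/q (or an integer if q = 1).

1. E_x = 158/17  [F, C, E are collinear ∩ AE ⟂ FC]
2. E_y = 82/17  [F, C, E are collinear ∩ AE ⟂ FC]
   → E = (158/17, 82/17)
3. D_x = 209/51  [line 90/17·x + -105/17·y + 45/17 = 0 ∩ |DA|² = 13625/153]
4. D_y = 67/17  [line 90/17·x + -105/17·y + 45/17 = 0 ∩ |DA|² = 13625/153]
   → D = (209/51, 67/17)
5. B_x = 826/85  [DC · AB = 2945/51 ∩ B divides FE with FB:BE = 2/5:3/5]
6. B_y = 368/85  [DC · AB = 2945/51 ∩ B divides FE with FB:BE = 2/5:3/5]
   → B = (826/85, 368/85)

B = (826/85, 368/85)
D = (209/51, 67/17)
E = (158/17, 82/17)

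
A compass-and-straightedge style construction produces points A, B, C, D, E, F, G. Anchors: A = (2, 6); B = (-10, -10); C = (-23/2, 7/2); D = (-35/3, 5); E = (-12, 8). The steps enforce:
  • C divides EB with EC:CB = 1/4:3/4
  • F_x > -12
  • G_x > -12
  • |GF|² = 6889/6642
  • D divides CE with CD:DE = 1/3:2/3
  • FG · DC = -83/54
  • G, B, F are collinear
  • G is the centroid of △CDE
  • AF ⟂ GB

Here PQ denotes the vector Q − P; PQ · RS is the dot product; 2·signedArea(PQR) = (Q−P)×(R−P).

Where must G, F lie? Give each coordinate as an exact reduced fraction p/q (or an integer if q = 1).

F = (-476/41, 184/41)
G = (-211/18, 11/2)

1. G_x = -211/18  [G is the centroid of △CDE]
2. G_y = 11/2  [G is the centroid of △CDE]
   → G = (-211/18, 11/2)
3. F_x = -476/41  [G, B, F are collinear ∩ AF ⟂ GB]
4. F_y = 184/41  [G, B, F are collinear ∩ AF ⟂ GB]
   → F = (-476/41, 184/41)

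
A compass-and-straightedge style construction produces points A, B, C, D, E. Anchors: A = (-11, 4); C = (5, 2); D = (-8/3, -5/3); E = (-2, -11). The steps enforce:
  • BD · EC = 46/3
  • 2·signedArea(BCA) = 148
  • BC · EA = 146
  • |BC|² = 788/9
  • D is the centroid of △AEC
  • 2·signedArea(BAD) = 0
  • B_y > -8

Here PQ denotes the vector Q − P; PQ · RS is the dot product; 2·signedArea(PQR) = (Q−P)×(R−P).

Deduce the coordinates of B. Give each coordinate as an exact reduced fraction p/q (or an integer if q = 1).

B = (17/3, -22/3)

1. B_x = 17/3  [2·signedArea(BAD) = 0 ∩ 2·signedArea(BCA) = 148]
2. B_y = -22/3  [2·signedArea(BAD) = 0 ∩ 2·signedArea(BCA) = 148]
   → B = (17/3, -22/3)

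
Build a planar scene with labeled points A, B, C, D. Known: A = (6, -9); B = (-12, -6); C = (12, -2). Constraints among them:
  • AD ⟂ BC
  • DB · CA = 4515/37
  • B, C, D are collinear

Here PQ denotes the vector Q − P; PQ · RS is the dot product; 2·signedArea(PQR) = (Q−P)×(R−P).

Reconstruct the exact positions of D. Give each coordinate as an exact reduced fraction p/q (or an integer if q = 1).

1. D_x = 186/37  [B, C, D are collinear ∩ AD ⟂ BC]
2. D_y = -117/37  [B, C, D are collinear ∩ AD ⟂ BC]
   → D = (186/37, -117/37)

D = (186/37, -117/37)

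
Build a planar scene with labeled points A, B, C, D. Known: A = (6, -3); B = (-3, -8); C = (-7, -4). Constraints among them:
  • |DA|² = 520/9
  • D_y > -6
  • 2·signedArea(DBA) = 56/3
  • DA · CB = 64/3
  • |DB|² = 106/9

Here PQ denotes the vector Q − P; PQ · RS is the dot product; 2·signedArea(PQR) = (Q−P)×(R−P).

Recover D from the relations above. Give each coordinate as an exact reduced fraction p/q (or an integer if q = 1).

1. D_x = -4/3  [2·signedArea(DBA) = 56/3 ∩ DA · CB = 64/3]
2. D_y = -5  [2·signedArea(DBA) = 56/3 ∩ DA · CB = 64/3]
   → D = (-4/3, -5)

D = (-4/3, -5)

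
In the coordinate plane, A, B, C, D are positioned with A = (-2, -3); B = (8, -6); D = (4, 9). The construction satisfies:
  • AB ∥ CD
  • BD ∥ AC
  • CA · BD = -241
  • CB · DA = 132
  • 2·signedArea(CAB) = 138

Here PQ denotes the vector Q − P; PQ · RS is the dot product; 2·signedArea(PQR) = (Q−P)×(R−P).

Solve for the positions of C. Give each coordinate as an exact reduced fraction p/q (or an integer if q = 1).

1. C_x = -6  [AB ∥ CD ∩ BD ∥ AC]
2. C_y = 12  [AB ∥ CD ∩ BD ∥ AC]
   → C = (-6, 12)

C = (-6, 12)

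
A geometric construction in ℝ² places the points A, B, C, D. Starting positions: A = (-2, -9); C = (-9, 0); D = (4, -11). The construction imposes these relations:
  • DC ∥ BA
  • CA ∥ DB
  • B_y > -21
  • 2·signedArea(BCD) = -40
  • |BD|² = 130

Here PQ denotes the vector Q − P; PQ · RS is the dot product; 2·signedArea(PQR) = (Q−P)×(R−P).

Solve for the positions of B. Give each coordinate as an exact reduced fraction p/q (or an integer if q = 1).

B = (11, -20)

1. B_x = 11  [DC ∥ BA ∩ CA ∥ DB]
2. B_y = -20  [DC ∥ BA ∩ CA ∥ DB]
   → B = (11, -20)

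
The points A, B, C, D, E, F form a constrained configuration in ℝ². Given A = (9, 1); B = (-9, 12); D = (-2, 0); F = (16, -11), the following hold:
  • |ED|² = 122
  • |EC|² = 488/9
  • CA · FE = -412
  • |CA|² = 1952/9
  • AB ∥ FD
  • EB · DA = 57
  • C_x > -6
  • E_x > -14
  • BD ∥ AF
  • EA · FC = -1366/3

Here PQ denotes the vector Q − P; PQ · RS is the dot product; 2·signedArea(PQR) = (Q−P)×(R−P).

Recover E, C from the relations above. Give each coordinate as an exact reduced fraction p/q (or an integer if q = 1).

C = (-17/3, -1/3)
E = (-13, -1)

1. E_x = -13  [line -11·x + -1·y + -144 = 0 ∩ |ED|² = 122]
2. E_y = -1  [line -11·x + -1·y + -144 = 0 ∩ |ED|² = 122]
   → E = (-13, -1)
3. C_x = -17/3  [CA · FE = -412 ∩ EA · FC = -1366/3]
4. C_y = -1/3  [CA · FE = -412 ∩ EA · FC = -1366/3]
   → C = (-17/3, -1/3)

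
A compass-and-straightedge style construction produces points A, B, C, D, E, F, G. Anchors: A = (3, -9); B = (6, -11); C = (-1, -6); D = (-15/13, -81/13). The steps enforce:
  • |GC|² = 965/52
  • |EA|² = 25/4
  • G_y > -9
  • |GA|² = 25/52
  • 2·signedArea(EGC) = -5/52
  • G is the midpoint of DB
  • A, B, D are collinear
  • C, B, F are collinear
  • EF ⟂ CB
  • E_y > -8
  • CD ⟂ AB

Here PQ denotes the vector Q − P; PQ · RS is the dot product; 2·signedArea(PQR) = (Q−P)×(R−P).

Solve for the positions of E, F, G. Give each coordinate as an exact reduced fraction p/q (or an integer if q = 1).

E = (1, -15/2)
F = (153/148, -1103/148)
G = (63/26, -112/13)

1. G_x = 63/26  [G is the midpoint of DB]
2. G_y = -112/13  [G is the midpoint of DB]
   → G = (63/26, -112/13)
3. E_x = 1  [line -34/13·x + -89/26·y + -1199/52 = 0 ∩ |EA|² = 25/4]
4. E_y = -15/2  [line -34/13·x + -89/26·y + -1199/52 = 0 ∩ |EA|² = 25/4]
   → E = (1, -15/2)
5. F_x = 153/148  [C, B, F are collinear ∩ EF ⟂ CB]
6. F_y = -1103/148  [C, B, F are collinear ∩ EF ⟂ CB]
   → F = (153/148, -1103/148)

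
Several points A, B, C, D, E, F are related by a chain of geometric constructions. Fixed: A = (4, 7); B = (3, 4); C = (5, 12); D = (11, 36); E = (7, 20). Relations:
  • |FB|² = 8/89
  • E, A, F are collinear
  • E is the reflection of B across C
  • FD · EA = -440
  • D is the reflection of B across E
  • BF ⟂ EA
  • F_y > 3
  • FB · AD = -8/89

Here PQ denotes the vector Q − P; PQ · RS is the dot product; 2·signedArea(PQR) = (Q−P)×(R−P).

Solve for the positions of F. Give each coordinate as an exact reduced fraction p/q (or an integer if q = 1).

1. F_x = 293/89  [E, A, F are collinear ∩ BF ⟂ EA]
2. F_y = 350/89  [E, A, F are collinear ∩ BF ⟂ EA]
   → F = (293/89, 350/89)

F = (293/89, 350/89)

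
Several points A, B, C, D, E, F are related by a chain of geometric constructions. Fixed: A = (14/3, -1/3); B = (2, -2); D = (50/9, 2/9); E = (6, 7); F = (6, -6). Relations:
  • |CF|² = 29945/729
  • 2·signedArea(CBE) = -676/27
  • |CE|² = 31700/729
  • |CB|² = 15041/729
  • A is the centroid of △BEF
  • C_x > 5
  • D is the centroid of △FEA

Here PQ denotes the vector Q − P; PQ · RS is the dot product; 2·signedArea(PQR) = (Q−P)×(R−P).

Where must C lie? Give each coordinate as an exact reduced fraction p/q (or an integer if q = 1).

C = (158/27, 11/27)

1. C_x = 158/27  [line -9·x + 4·y + 1378/27 = 0 ∩ |CB|² = 15041/729]
2. C_y = 11/27  [line -9·x + 4·y + 1378/27 = 0 ∩ |CB|² = 15041/729]
   → C = (158/27, 11/27)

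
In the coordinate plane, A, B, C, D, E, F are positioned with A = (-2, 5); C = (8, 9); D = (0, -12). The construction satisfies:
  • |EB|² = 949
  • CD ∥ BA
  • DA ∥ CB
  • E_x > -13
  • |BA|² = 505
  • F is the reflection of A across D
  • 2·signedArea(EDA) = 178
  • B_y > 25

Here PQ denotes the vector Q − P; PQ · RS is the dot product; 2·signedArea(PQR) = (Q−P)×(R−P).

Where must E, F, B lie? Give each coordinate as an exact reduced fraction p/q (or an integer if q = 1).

1. F_x = 2  [F is the reflection of A across D]
2. F_y = -29  [F is the reflection of A across D]
   → F = (2, -29)
3. B_x = 6  [CD ∥ BA ∩ DA ∥ CB]
4. B_y = 26  [CD ∥ BA ∩ DA ∥ CB]
   → B = (6, 26)
5. E_x = -12  [line -17·x + -2·y + -202 = 0 ∩ |EB|² = 949]
6. E_y = 1  [line -17·x + -2·y + -202 = 0 ∩ |EB|² = 949]
   → E = (-12, 1)

B = (6, 26)
E = (-12, 1)
F = (2, -29)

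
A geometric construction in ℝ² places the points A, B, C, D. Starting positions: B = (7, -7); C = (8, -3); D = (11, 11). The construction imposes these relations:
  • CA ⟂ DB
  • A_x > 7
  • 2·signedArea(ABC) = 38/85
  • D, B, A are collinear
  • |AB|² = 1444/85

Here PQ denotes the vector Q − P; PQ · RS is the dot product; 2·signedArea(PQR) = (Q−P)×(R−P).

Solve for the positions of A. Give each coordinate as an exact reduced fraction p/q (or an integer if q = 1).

1. A_x = 671/85  [D, B, A are collinear ∩ CA ⟂ DB]
2. A_y = -253/85  [D, B, A are collinear ∩ CA ⟂ DB]
   → A = (671/85, -253/85)

A = (671/85, -253/85)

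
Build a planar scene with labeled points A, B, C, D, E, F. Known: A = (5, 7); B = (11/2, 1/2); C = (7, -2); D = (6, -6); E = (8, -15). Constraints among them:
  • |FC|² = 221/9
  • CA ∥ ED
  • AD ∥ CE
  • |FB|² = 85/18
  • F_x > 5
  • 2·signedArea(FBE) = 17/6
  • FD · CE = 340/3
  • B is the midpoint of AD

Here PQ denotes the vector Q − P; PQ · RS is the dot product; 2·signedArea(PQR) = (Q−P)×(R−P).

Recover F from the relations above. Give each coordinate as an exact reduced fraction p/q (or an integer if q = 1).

1. F_x = 16/3  [2·signedArea(FBE) = 17/6 ∩ FD · CE = 340/3]
2. F_y = 8/3  [2·signedArea(FBE) = 17/6 ∩ FD · CE = 340/3]
   → F = (16/3, 8/3)

F = (16/3, 8/3)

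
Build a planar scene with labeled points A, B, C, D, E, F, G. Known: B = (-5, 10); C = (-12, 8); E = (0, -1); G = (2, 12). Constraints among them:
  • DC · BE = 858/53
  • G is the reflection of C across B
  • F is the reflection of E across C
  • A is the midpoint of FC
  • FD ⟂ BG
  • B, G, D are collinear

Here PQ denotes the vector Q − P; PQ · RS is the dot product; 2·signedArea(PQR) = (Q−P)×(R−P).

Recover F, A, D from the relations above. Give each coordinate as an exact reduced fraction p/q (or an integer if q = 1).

A = (-18, 25/2)
D = (-1098/53, 292/53)
F = (-24, 17)

1. F_x = -24  [F is the reflection of E across C]
2. F_y = 17  [F is the reflection of E across C]
   → F = (-24, 17)
3. A_x = -18  [A is the midpoint of FC]
4. A_y = 25/2  [A is the midpoint of FC]
   → A = (-18, 25/2)
5. D_x = -1098/53  [B, G, D are collinear ∩ FD ⟂ BG]
6. D_y = 292/53  [B, G, D are collinear ∩ FD ⟂ BG]
   → D = (-1098/53, 292/53)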